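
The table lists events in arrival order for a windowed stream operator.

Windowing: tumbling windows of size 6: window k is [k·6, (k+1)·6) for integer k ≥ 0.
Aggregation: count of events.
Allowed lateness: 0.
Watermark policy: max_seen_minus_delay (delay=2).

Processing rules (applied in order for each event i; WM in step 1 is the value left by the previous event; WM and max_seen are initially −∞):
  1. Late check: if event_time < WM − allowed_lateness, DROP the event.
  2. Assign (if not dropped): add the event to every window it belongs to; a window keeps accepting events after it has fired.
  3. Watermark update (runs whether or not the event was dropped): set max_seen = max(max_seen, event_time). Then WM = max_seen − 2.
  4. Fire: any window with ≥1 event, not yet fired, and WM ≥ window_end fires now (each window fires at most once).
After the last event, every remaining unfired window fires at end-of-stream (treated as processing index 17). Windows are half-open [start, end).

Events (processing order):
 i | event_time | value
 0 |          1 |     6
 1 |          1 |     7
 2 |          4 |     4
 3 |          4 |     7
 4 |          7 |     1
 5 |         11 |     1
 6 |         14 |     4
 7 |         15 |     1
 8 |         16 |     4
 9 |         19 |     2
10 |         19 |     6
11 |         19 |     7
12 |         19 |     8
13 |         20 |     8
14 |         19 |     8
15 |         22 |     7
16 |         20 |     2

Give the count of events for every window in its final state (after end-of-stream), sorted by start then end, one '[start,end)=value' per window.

[0,6)=4 [6,12)=2 [12,18)=3 [18,24)=8

i=0 t=1 v=6: → [0,6); WM=-1
i=1 t=1 v=7: → [0,6); WM=-1
i=2 t=4 v=4: → [0,6); WM=2
i=3 t=4 v=7: → [0,6); WM=2
i=4 t=7 v=1: → [6,12); WM=5
i=5 t=11 v=1: → [6,12); WM=9; [0,6) fires=4
i=6 t=14 v=4: → [12,18); WM=12; [6,12) fires=2
i=7 t=15 v=1: → [12,18); WM=13
i=8 t=16 v=4: → [12,18); WM=14
i=9 t=19 v=2: → [18,24); WM=17
i=10 t=19 v=6: → [18,24); WM=17
i=11 t=19 v=7: → [18,24); WM=17
i=12 t=19 v=8: → [18,24); WM=17
i=13 t=20 v=8: → [18,24); WM=18; [12,18) fires=3
i=14 t=19 v=8: → [18,24); WM=18
i=15 t=22 v=7: → [18,24); WM=20
i=16 t=20 v=2: → [18,24); WM=20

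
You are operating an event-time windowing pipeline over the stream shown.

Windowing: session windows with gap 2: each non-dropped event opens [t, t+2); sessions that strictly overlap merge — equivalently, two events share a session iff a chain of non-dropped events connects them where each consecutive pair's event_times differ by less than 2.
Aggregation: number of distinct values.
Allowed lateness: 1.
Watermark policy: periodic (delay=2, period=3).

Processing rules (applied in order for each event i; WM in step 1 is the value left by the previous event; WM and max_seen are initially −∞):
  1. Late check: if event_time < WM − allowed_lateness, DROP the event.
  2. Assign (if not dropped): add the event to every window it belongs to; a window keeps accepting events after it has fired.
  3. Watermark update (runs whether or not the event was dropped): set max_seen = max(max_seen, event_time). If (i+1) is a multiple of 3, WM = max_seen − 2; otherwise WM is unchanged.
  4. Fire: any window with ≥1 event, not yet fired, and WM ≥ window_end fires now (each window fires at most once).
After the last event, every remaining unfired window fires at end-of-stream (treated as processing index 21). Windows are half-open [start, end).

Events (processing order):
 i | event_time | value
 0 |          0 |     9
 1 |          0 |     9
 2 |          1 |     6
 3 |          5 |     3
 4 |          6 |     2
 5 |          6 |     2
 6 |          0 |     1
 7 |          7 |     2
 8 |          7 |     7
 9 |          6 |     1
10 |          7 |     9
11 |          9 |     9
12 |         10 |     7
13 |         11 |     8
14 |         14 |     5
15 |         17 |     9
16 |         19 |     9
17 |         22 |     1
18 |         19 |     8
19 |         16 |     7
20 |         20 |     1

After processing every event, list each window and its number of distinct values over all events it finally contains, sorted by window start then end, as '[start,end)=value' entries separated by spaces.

i=0 t=0 v=9: → [0,2); WM=−∞
i=1 t=0 v=9: → [0,2); WM=−∞
i=2 t=1 v=6: → [0,3); WM=-1
i=3 t=5 v=3: → [5,7); WM=-1
i=4 t=6 v=2: → [5,8); WM=-1
i=5 t=6 v=2: → [5,8); WM=4
i=6 t=0 v=1: DROP (t<4-1); WM=4
i=7 t=7 v=2: → [5,9); WM=4
i=8 t=7 v=7: → [5,9); WM=5
i=9 t=6 v=1: → [5,9); WM=5
i=10 t=7 v=9: → [5,9); WM=5
i=11 t=9 v=9: → [9,11); WM=7
i=12 t=10 v=7: → [9,12); WM=7
i=13 t=11 v=8: → [9,13); WM=7
i=14 t=14 v=5: → [14,16); WM=12
i=15 t=17 v=9: → [17,19); WM=12
i=16 t=19 v=9: → [19,21); WM=12
i=17 t=22 v=1: → [22,24); WM=20
i=18 t=19 v=8: → [19,21); WM=20
i=19 t=16 v=7: DROP (t<20-1); WM=20
i=20 t=20 v=1: → [19,22); WM=20

[0,3)=2 [5,9)=5 [9,13)=3 [14,16)=1 [17,19)=1 [19,22)=3 [22,24)=1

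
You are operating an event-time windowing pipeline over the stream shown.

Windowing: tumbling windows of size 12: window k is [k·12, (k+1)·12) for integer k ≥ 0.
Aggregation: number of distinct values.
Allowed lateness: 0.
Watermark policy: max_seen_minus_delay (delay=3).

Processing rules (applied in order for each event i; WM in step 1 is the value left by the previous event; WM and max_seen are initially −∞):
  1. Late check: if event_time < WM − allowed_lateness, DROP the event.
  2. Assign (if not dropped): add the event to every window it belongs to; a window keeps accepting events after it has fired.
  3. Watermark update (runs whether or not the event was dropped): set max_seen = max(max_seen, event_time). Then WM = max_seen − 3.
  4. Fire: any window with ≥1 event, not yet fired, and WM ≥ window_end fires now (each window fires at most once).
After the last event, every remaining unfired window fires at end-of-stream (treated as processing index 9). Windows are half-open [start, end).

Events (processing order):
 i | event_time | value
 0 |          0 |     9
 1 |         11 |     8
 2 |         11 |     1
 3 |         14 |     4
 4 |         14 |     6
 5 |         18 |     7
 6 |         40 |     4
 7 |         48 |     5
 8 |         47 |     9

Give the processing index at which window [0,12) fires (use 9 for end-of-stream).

5

i=0 t=0 v=9: → [0,12); WM=-3
i=1 t=11 v=8: → [0,12); WM=8
i=2 t=11 v=1: → [0,12); WM=8
i=3 t=14 v=4: → [12,24); WM=11
i=4 t=14 v=6: → [12,24); WM=11
i=5 t=18 v=7: → [12,24); WM=15; [0,12) fires=3
i=6 t=40 v=4: → [36,48); WM=37; [12,24) fires=3
i=7 t=48 v=5: → [48,60); WM=45
i=8 t=47 v=9: → [36,48); WM=45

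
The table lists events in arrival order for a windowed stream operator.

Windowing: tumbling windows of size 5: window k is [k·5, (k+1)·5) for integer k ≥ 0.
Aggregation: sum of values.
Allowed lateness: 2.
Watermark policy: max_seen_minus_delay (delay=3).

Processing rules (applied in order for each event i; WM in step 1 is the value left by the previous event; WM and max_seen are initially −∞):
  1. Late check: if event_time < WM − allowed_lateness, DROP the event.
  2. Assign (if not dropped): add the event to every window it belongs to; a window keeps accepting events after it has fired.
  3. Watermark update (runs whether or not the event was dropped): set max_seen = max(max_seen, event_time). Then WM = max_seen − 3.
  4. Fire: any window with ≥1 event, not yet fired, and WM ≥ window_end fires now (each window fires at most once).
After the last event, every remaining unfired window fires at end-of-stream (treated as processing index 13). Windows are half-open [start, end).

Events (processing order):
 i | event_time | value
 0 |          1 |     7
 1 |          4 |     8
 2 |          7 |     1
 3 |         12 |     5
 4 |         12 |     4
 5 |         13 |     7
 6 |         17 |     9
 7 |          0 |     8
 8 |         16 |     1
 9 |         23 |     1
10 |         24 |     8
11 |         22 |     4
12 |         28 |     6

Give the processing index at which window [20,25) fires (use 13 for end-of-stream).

i=0 t=1 v=7: → [0,5); WM=-2
i=1 t=4 v=8: → [0,5); WM=1
i=2 t=7 v=1: → [5,10); WM=4
i=3 t=12 v=5: → [10,15); WM=9; [0,5) fires=15
i=4 t=12 v=4: → [10,15); WM=9
i=5 t=13 v=7: → [10,15); WM=10; [5,10) fires=1
i=6 t=17 v=9: → [15,20); WM=14
i=7 t=0 v=8: DROP (t<14-2); WM=14
i=8 t=16 v=1: → [15,20); WM=14
i=9 t=23 v=1: → [20,25); WM=20; [10,15) fires=16 [15,20) fires=10
i=10 t=24 v=8: → [20,25); WM=21
i=11 t=22 v=4: → [20,25); WM=21
i=12 t=28 v=6: → [25,30); WM=25; [20,25) fires=13

12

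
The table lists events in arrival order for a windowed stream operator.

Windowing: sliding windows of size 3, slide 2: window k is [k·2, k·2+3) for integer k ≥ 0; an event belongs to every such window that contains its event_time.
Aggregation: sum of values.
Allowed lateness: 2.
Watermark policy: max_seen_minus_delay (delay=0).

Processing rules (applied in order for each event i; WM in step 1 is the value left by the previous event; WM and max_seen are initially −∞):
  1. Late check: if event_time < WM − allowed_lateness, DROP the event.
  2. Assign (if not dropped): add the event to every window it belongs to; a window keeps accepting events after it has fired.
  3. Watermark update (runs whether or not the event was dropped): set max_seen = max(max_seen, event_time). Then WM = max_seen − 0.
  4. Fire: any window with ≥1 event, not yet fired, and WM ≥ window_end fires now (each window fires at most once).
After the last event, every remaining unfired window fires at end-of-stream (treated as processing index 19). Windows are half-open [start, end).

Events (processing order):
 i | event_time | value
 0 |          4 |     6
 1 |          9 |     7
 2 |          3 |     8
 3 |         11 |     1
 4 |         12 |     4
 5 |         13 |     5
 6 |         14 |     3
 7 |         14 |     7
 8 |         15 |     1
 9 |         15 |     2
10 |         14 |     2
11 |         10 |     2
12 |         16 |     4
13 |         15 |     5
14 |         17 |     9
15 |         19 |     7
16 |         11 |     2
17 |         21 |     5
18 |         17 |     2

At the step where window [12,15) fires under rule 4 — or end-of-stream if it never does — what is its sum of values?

i=0 t=4 v=6: → [4,7),[2,5); WM=4
i=1 t=9 v=7: → [8,11); WM=9; [2,5) fires=6 [4,7) fires=6
i=2 t=3 v=8: DROP (t<9-2); WM=9
i=3 t=11 v=1: → [10,13); WM=11; [8,11) fires=7
i=4 t=12 v=4: → [12,15),[10,13); WM=12
i=5 t=13 v=5: → [12,15); WM=13; [10,13) fires=5
i=6 t=14 v=3: → [14,17),[12,15); WM=14
i=7 t=14 v=7: → [14,17),[12,15); WM=14
i=8 t=15 v=1: → [14,17); WM=15; [12,15) fires=19
i=9 t=15 v=2: → [14,17); WM=15
i=10 t=14 v=2: → [14,17),[12,15); WM=15
i=11 t=10 v=2: DROP (t<15-2); WM=15
i=12 t=16 v=4: → [16,19),[14,17); WM=16
i=13 t=15 v=5: → [14,17); WM=16
i=14 t=17 v=9: → [16,19); WM=17; [14,17) fires=24
i=15 t=19 v=7: → [18,21); WM=19; [16,19) fires=13
i=16 t=11 v=2: DROP (t<19-2); WM=19
i=17 t=21 v=5: → [20,23); WM=21; [18,21) fires=7
i=18 t=17 v=2: DROP (t<21-2); WM=21

19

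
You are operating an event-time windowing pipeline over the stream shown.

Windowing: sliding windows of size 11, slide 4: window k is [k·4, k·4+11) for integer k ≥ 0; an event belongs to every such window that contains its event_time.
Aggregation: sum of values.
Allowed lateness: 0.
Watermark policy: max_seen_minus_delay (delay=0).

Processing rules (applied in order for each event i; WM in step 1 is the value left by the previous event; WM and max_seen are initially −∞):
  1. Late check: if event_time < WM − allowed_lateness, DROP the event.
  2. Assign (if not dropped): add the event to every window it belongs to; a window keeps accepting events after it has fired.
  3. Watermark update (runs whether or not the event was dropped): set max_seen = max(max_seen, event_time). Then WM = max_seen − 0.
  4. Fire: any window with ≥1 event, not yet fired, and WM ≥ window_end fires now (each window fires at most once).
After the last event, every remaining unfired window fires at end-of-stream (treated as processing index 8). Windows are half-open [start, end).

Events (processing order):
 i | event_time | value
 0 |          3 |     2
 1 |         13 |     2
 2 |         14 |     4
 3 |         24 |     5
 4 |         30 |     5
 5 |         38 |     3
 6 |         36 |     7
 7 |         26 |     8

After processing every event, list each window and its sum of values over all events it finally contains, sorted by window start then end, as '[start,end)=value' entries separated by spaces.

i=0 t=3 v=2: → [0,11); WM=3
i=1 t=13 v=2: → [12,23),[8,19),[4,15); WM=13; [0,11) fires=2
i=2 t=14 v=4: → [12,23),[8,19),[4,15); WM=14
i=3 t=24 v=5: → [24,35),[20,31),[16,27); WM=24; [4,15) fires=6 [8,19) fires=6 [12,23) fires=6
i=4 t=30 v=5: → [28,39),[24,35),[20,31); WM=30; [16,27) fires=5
i=5 t=38 v=3: → [36,47),[32,43),[28,39); WM=38; [20,31) fires=10 [24,35) fires=10
i=6 t=36 v=7: DROP (t<38-0); WM=38
i=7 t=26 v=8: DROP (t<38-0); WM=38

[0,11)=2 [4,15)=6 [8,19)=6 [12,23)=6 [16,27)=5 [20,31)=10 [24,35)=10 [28,39)=8 [32,43)=3 [36,47)=3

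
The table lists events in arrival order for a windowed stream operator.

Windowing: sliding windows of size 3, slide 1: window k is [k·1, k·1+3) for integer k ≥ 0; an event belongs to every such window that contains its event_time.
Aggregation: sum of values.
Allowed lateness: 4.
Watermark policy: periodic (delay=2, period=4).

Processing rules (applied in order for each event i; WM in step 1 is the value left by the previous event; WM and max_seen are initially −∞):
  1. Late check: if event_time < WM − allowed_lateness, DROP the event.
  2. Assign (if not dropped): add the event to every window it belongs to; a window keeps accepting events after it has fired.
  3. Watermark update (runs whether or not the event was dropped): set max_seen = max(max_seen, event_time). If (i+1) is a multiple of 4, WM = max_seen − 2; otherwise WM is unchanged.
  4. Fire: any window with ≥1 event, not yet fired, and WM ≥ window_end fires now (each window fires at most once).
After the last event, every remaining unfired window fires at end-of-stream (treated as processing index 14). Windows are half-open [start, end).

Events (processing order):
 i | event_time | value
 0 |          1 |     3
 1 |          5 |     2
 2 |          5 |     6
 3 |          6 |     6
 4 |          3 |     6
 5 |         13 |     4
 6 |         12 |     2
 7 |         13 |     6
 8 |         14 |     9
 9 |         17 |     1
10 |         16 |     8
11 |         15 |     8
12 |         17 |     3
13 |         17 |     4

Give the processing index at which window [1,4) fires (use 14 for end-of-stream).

3

i=0 t=1 v=3: → [1,4),[0,3); WM=−∞
i=1 t=5 v=2: → [5,8),[4,7),[3,6); WM=−∞
i=2 t=5 v=6: → [5,8),[4,7),[3,6); WM=−∞
i=3 t=6 v=6: → [6,9),[5,8),[4,7); WM=4; [0,3) fires=3 [1,4) fires=3
i=4 t=3 v=6: → [3,6),[2,5),[1,4); WM=4
i=5 t=13 v=4: → [13,16),[12,15),[11,14); WM=4
i=6 t=12 v=2: → [12,15),[11,14),[10,13); WM=4
i=7 t=13 v=6: → [13,16),[12,15),[11,14); WM=11; [2,5) fires=6 [3,6) fires=14 [4,7) fires=14 [5,8) fires=14 [6,9) fires=6
i=8 t=14 v=9: → [14,17),[13,16),[12,15); WM=11
i=9 t=17 v=1: → [17,20),[16,19),[15,18); WM=11
i=10 t=16 v=8: → [16,19),[15,18),[14,17); WM=11
i=11 t=15 v=8: → [15,18),[14,17),[13,16); WM=15; [10,13) fires=2 [11,14) fires=12 [12,15) fires=21
i=12 t=17 v=3: → [17,20),[16,19),[15,18); WM=15
i=13 t=17 v=4: → [17,20),[16,19),[15,18); WM=15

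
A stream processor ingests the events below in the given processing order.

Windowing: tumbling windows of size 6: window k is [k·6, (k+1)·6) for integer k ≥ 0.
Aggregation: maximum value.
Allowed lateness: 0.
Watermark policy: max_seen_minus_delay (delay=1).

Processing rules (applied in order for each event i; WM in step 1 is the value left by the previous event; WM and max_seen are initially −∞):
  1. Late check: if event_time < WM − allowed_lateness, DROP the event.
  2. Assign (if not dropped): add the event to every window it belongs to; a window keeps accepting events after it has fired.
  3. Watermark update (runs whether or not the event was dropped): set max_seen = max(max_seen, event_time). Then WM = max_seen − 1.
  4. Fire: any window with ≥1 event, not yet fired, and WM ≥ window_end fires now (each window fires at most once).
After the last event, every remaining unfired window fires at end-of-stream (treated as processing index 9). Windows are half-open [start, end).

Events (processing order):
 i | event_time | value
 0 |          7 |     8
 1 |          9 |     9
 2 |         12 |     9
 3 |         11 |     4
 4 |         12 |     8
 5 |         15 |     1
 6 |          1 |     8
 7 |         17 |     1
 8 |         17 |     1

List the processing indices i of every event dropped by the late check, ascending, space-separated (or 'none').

6

i=0 t=7 v=8: → [6,12); WM=6
i=1 t=9 v=9: → [6,12); WM=8
i=2 t=12 v=9: → [12,18); WM=11
i=3 t=11 v=4: → [6,12); WM=11
i=4 t=12 v=8: → [12,18); WM=11
i=5 t=15 v=1: → [12,18); WM=14; [6,12) fires=9
i=6 t=1 v=8: DROP (t<14-0); WM=14
i=7 t=17 v=1: → [12,18); WM=16
i=8 t=17 v=1: → [12,18); WM=16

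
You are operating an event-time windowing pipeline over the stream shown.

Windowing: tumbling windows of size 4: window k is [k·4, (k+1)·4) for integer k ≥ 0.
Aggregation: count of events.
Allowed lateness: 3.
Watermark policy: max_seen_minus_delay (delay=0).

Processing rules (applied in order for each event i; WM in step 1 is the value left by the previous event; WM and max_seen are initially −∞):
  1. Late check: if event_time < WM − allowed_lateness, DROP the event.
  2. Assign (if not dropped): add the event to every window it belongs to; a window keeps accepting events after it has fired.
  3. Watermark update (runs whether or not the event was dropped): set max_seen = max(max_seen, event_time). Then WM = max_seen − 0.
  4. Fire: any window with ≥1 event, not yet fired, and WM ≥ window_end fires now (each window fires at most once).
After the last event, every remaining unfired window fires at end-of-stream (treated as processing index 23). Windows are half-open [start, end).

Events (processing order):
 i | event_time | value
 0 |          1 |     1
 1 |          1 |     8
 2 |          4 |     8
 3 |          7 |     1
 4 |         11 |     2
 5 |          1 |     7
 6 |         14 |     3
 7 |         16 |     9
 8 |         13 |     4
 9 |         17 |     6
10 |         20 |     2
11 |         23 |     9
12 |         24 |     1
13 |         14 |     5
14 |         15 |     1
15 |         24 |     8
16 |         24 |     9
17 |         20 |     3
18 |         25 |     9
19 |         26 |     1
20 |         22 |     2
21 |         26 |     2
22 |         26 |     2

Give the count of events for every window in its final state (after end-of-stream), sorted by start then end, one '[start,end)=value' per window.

i=0 t=1 v=1: → [0,4); WM=1
i=1 t=1 v=8: → [0,4); WM=1
i=2 t=4 v=8: → [4,8); WM=4; [0,4) fires=2
i=3 t=7 v=1: → [4,8); WM=7
i=4 t=11 v=2: → [8,12); WM=11; [4,8) fires=2
i=5 t=1 v=7: DROP (t<11-3); WM=11
i=6 t=14 v=3: → [12,16); WM=14; [8,12) fires=1
i=7 t=16 v=9: → [16,20); WM=16; [12,16) fires=1
i=8 t=13 v=4: → [12,16); WM=16
i=9 t=17 v=6: → [16,20); WM=17
i=10 t=20 v=2: → [20,24); WM=20; [16,20) fires=2
i=11 t=23 v=9: → [20,24); WM=23
i=12 t=24 v=1: → [24,28); WM=24; [20,24) fires=2
i=13 t=14 v=5: DROP (t<24-3); WM=24
i=14 t=15 v=1: DROP (t<24-3); WM=24
i=15 t=24 v=8: → [24,28); WM=24
i=16 t=24 v=9: → [24,28); WM=24
i=17 t=20 v=3: DROP (t<24-3); WM=24
i=18 t=25 v=9: → [24,28); WM=25
i=19 t=26 v=1: → [24,28); WM=26
i=20 t=22 v=2: DROP (t<26-3); WM=26
i=21 t=26 v=2: → [24,28); WM=26
i=22 t=26 v=2: → [24,28); WM=26

[0,4)=2 [4,8)=2 [8,12)=1 [12,16)=2 [16,20)=2 [20,24)=2 [24,28)=7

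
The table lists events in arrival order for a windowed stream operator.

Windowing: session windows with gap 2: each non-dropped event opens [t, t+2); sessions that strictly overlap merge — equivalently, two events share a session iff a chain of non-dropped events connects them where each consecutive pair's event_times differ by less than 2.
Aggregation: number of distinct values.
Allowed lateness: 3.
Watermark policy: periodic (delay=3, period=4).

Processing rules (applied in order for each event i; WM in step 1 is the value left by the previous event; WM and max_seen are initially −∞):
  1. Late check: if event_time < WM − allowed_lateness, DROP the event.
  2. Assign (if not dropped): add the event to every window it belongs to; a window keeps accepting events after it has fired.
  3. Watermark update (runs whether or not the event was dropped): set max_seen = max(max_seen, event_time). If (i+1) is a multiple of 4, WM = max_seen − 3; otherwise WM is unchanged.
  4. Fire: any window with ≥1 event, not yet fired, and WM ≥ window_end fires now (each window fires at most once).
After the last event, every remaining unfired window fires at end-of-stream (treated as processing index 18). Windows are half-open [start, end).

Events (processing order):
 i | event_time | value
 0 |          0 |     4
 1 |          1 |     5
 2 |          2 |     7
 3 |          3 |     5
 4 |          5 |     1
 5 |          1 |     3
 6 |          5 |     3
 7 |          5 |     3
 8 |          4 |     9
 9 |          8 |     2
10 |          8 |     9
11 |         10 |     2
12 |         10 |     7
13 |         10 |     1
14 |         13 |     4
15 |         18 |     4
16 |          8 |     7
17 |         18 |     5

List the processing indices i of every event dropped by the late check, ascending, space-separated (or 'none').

i=0 t=0 v=4: → [0,2); WM=−∞
i=1 t=1 v=5: → [0,3); WM=−∞
i=2 t=2 v=7: → [0,4); WM=−∞
i=3 t=3 v=5: → [0,5); WM=0
i=4 t=5 v=1: → [5,7); WM=0
i=5 t=1 v=3: → [0,5); WM=0
i=6 t=5 v=3: → [5,7); WM=0
i=7 t=5 v=3: → [5,7); WM=2
i=8 t=4 v=9: → [0,7); WM=2
i=9 t=8 v=2: → [8,10); WM=2
i=10 t=8 v=9: → [8,10); WM=2
i=11 t=10 v=2: → [10,12); WM=7
i=12 t=10 v=7: → [10,12); WM=7
i=13 t=10 v=1: → [10,12); WM=7
i=14 t=13 v=4: → [13,15); WM=7
i=15 t=18 v=4: → [18,20); WM=15
i=16 t=8 v=7: DROP (t<15-3); WM=15
i=17 t=18 v=5: → [18,20); WM=15

16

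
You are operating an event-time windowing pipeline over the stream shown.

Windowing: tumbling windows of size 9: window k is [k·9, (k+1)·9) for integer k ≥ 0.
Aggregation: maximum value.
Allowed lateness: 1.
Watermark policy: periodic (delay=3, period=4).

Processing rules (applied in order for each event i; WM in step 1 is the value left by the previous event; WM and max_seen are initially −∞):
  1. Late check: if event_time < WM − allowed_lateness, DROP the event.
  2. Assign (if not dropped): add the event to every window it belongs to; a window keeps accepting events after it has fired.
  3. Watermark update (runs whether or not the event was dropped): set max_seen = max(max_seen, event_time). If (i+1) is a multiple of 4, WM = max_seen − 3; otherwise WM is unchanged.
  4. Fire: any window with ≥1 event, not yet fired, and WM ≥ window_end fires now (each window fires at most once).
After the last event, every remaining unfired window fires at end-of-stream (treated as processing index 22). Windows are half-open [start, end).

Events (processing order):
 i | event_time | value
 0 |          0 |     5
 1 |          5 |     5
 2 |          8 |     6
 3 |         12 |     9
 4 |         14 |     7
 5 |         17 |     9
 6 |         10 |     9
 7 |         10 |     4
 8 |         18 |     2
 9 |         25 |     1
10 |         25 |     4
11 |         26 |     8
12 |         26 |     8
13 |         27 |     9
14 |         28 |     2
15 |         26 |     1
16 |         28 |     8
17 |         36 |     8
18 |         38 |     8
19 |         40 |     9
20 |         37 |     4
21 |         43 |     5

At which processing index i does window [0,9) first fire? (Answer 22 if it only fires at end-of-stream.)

3

i=0 t=0 v=5: → [0,9); WM=−∞
i=1 t=5 v=5: → [0,9); WM=−∞
i=2 t=8 v=6: → [0,9); WM=−∞
i=3 t=12 v=9: → [9,18); WM=9; [0,9) fires=6
i=4 t=14 v=7: → [9,18); WM=9
i=5 t=17 v=9: → [9,18); WM=9
i=6 t=10 v=9: → [9,18); WM=9
i=7 t=10 v=4: → [9,18); WM=14
i=8 t=18 v=2: → [18,27); WM=14
i=9 t=25 v=1: → [18,27); WM=14
i=10 t=25 v=4: → [18,27); WM=14
i=11 t=26 v=8: → [18,27); WM=23; [9,18) fires=9
i=12 t=26 v=8: → [18,27); WM=23
i=13 t=27 v=9: → [27,36); WM=23
i=14 t=28 v=2: → [27,36); WM=23
i=15 t=26 v=1: → [18,27); WM=25
i=16 t=28 v=8: → [27,36); WM=25
i=17 t=36 v=8: → [36,45); WM=25
i=18 t=38 v=8: → [36,45); WM=25
i=19 t=40 v=9: → [36,45); WM=37; [18,27) fires=8 [27,36) fires=9
i=20 t=37 v=4: → [36,45); WM=37
i=21 t=43 v=5: → [36,45); WM=37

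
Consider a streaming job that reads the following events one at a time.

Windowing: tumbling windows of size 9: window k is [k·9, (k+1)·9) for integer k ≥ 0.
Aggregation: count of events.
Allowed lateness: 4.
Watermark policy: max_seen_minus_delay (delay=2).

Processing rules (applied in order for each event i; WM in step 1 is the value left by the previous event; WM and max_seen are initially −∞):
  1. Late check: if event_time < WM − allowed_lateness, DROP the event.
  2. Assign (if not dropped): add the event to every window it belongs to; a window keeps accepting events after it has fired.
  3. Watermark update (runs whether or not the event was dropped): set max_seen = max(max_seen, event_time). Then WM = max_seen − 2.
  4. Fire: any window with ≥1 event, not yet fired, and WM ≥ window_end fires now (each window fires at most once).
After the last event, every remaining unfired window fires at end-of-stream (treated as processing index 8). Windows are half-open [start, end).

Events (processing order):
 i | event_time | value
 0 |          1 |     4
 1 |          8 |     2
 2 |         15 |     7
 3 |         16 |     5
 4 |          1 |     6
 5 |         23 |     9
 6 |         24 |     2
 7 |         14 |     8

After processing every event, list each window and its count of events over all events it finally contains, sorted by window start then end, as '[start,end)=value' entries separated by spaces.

i=0 t=1 v=4: → [0,9); WM=-1
i=1 t=8 v=2: → [0,9); WM=6
i=2 t=15 v=7: → [9,18); WM=13; [0,9) fires=2
i=3 t=16 v=5: → [9,18); WM=14
i=4 t=1 v=6: DROP (t<14-4); WM=14
i=5 t=23 v=9: → [18,27); WM=21; [9,18) fires=2
i=6 t=24 v=2: → [18,27); WM=22
i=7 t=14 v=8: DROP (t<22-4); WM=22

[0,9)=2 [9,18)=2 [18,27)=2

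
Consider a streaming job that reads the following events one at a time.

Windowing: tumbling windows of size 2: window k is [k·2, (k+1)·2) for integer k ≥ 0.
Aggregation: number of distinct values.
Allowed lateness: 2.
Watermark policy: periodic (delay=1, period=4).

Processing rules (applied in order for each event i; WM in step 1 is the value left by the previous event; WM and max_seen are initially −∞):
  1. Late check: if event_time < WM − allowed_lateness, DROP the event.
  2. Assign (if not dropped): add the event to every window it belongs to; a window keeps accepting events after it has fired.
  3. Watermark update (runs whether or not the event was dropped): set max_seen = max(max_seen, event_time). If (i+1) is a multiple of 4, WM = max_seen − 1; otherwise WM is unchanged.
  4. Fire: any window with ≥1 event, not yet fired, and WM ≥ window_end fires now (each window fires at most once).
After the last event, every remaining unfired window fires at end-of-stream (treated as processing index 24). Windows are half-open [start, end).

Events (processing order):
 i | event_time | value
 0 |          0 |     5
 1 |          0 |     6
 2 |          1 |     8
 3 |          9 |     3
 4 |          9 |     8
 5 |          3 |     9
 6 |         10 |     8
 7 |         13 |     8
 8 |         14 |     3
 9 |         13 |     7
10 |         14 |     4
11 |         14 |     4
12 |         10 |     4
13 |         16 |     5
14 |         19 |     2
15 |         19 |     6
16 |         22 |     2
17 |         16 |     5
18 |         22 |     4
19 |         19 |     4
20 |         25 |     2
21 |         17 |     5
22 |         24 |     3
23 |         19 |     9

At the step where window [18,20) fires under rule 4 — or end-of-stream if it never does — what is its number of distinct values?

i=0 t=0 v=5: → [0,2); WM=−∞
i=1 t=0 v=6: → [0,2); WM=−∞
i=2 t=1 v=8: → [0,2); WM=−∞
i=3 t=9 v=3: → [8,10); WM=8; [0,2) fires=3
i=4 t=9 v=8: → [8,10); WM=8
i=5 t=3 v=9: DROP (t<8-2); WM=8
i=6 t=10 v=8: → [10,12); WM=8
i=7 t=13 v=8: → [12,14); WM=12; [8,10) fires=2 [10,12) fires=1
i=8 t=14 v=3: → [14,16); WM=12
i=9 t=13 v=7: → [12,14); WM=12
i=10 t=14 v=4: → [14,16); WM=12
i=11 t=14 v=4: → [14,16); WM=13
i=12 t=10 v=4: DROP (t<13-2); WM=13
i=13 t=16 v=5: → [16,18); WM=13
i=14 t=19 v=2: → [18,20); WM=13
i=15 t=19 v=6: → [18,20); WM=18; [12,14) fires=2 [14,16) fires=2 [16,18) fires=1
i=16 t=22 v=2: → [22,24); WM=18
i=17 t=16 v=5: → [16,18); WM=18
i=18 t=22 v=4: → [22,24); WM=18
i=19 t=19 v=4: → [18,20); WM=21; [18,20) fires=3
i=20 t=25 v=2: → [24,26); WM=21
i=21 t=17 v=5: DROP (t<21-2); WM=21
i=22 t=24 v=3: → [24,26); WM=21
i=23 t=19 v=9: → [18,20); WM=24; [22,24) fires=2

3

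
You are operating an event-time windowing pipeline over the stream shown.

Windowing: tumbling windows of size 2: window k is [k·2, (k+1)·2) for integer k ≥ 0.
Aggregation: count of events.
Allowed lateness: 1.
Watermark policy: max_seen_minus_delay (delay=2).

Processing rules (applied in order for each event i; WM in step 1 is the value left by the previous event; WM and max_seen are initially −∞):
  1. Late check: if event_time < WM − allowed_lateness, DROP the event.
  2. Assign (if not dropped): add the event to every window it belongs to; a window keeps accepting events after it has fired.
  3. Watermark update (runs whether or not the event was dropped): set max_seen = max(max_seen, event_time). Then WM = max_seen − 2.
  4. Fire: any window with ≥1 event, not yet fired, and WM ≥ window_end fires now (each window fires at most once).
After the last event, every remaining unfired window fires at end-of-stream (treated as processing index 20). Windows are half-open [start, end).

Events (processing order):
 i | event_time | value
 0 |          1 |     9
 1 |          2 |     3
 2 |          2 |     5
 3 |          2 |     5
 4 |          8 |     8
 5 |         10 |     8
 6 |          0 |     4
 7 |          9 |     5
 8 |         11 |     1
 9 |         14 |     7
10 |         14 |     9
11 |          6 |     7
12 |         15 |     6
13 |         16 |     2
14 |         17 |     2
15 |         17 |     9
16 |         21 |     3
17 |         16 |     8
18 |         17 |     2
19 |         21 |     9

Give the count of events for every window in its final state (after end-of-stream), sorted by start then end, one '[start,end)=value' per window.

[0,2)=1 [2,4)=3 [8,10)=2 [10,12)=2 [14,16)=3 [16,18)=3 [20,22)=2

i=0 t=1 v=9: → [0,2); WM=-1
i=1 t=2 v=3: → [2,4); WM=0
i=2 t=2 v=5: → [2,4); WM=0
i=3 t=2 v=5: → [2,4); WM=0
i=4 t=8 v=8: → [8,10); WM=6; [0,2) fires=1 [2,4) fires=3
i=5 t=10 v=8: → [10,12); WM=8
i=6 t=0 v=4: DROP (t<8-1); WM=8
i=7 t=9 v=5: → [8,10); WM=8
i=8 t=11 v=1: → [10,12); WM=9
i=9 t=14 v=7: → [14,16); WM=12; [8,10) fires=2 [10,12) fires=2
i=10 t=14 v=9: → [14,16); WM=12
i=11 t=6 v=7: DROP (t<12-1); WM=12
i=12 t=15 v=6: → [14,16); WM=13
i=13 t=16 v=2: → [16,18); WM=14
i=14 t=17 v=2: → [16,18); WM=15
i=15 t=17 v=9: → [16,18); WM=15
i=16 t=21 v=3: → [20,22); WM=19; [14,16) fires=3 [16,18) fires=3
i=17 t=16 v=8: DROP (t<19-1); WM=19
i=18 t=17 v=2: DROP (t<19-1); WM=19
i=19 t=21 v=9: → [20,22); WM=19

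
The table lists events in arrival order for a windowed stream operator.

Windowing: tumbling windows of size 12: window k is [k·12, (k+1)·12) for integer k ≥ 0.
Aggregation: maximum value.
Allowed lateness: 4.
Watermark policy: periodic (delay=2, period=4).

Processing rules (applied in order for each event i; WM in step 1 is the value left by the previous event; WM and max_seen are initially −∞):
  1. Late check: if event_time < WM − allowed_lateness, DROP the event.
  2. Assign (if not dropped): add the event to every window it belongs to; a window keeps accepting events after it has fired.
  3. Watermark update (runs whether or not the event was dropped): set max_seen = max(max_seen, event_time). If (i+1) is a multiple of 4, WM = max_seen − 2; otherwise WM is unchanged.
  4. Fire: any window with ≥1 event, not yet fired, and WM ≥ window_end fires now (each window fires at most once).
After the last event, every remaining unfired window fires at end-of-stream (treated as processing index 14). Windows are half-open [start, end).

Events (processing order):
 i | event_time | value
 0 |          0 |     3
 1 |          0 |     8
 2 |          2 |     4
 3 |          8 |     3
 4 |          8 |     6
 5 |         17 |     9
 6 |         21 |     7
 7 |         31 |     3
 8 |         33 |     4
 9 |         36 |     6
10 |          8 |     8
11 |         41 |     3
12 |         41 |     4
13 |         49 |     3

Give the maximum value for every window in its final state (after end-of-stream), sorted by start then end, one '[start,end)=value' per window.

i=0 t=0 v=3: → [0,12); WM=−∞
i=1 t=0 v=8: → [0,12); WM=−∞
i=2 t=2 v=4: → [0,12); WM=−∞
i=3 t=8 v=3: → [0,12); WM=6
i=4 t=8 v=6: → [0,12); WM=6
i=5 t=17 v=9: → [12,24); WM=6
i=6 t=21 v=7: → [12,24); WM=6
i=7 t=31 v=3: → [24,36); WM=29; [0,12) fires=8 [12,24) fires=9
i=8 t=33 v=4: → [24,36); WM=29
i=9 t=36 v=6: → [36,48); WM=29
i=10 t=8 v=8: DROP (t<29-4); WM=29
i=11 t=41 v=3: → [36,48); WM=39; [24,36) fires=4
i=12 t=41 v=4: → [36,48); WM=39
i=13 t=49 v=3: → [48,60); WM=39

[0,12)=8 [12,24)=9 [24,36)=4 [36,48)=6 [48,60)=3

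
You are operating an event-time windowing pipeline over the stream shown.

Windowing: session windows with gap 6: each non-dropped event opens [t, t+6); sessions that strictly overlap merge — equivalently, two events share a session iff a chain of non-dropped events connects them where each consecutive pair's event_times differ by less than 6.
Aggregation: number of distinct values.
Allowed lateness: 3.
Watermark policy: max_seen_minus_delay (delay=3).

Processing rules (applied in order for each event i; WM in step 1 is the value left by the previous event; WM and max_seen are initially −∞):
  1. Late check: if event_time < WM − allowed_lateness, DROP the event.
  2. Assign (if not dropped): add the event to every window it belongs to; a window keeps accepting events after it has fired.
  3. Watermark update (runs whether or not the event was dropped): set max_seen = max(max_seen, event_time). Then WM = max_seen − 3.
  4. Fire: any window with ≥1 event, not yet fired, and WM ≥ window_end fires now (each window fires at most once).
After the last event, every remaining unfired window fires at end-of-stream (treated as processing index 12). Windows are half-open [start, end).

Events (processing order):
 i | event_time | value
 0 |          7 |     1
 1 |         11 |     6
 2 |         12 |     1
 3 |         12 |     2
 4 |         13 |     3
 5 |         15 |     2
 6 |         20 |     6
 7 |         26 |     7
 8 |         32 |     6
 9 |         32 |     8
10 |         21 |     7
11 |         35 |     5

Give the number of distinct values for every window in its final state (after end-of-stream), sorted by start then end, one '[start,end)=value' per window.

i=0 t=7 v=1: → [7,13); WM=4
i=1 t=11 v=6: → [7,17); WM=8
i=2 t=12 v=1: → [7,18); WM=9
i=3 t=12 v=2: → [7,18); WM=9
i=4 t=13 v=3: → [7,19); WM=10
i=5 t=15 v=2: → [7,21); WM=12
i=6 t=20 v=6: → [7,26); WM=17
i=7 t=26 v=7: → [26,32); WM=23
i=8 t=32 v=6: → [32,38); WM=29
i=9 t=32 v=8: → [32,38); WM=29
i=10 t=21 v=7: DROP (t<29-3); WM=29
i=11 t=35 v=5: → [32,41); WM=32

[7,26)=4 [26,32)=1 [32,41)=3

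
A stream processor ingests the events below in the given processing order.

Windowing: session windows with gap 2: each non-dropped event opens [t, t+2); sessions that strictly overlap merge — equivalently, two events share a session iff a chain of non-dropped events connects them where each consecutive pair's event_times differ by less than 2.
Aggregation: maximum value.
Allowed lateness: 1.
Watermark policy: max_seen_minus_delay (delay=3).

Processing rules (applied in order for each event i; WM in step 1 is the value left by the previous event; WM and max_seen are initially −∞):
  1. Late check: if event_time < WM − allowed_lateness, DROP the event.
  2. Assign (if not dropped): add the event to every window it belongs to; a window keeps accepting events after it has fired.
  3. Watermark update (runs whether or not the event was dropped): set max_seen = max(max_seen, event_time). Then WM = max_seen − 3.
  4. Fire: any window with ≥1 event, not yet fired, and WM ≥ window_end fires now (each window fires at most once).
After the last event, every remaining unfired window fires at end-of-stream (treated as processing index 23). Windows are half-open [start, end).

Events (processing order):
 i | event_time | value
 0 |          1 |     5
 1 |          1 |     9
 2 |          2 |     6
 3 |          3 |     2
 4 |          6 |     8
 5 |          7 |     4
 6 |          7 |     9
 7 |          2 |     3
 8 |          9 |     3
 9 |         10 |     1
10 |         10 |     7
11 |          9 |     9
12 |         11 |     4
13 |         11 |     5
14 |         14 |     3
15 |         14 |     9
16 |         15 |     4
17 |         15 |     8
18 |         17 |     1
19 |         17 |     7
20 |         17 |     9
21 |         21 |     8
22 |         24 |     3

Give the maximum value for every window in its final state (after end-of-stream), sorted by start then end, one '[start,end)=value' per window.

[1,5)=9 [6,9)=9 [9,13)=9 [14,17)=9 [17,19)=9 [21,23)=8 [24,26)=3

i=0 t=1 v=5: → [1,3); WM=-2
i=1 t=1 v=9: → [1,3); WM=-2
i=2 t=2 v=6: → [1,4); WM=-1
i=3 t=3 v=2: → [1,5); WM=0
i=4 t=6 v=8: → [6,8); WM=3
i=5 t=7 v=4: → [6,9); WM=4
i=6 t=7 v=9: → [6,9); WM=4
i=7 t=2 v=3: DROP (t<4-1); WM=4
i=8 t=9 v=3: → [9,11); WM=6
i=9 t=10 v=1: → [9,12); WM=7
i=10 t=10 v=7: → [9,12); WM=7
i=11 t=9 v=9: → [9,12); WM=7
i=12 t=11 v=4: → [9,13); WM=8
i=13 t=11 v=5: → [9,13); WM=8
i=14 t=14 v=3: → [14,16); WM=11
i=15 t=14 v=9: → [14,16); WM=11
i=16 t=15 v=4: → [14,17); WM=12
i=17 t=15 v=8: → [14,17); WM=12
i=18 t=17 v=1: → [17,19); WM=14
i=19 t=17 v=7: → [17,19); WM=14
i=20 t=17 v=9: → [17,19); WM=14
i=21 t=21 v=8: → [21,23); WM=18
i=22 t=24 v=3: → [24,26); WM=21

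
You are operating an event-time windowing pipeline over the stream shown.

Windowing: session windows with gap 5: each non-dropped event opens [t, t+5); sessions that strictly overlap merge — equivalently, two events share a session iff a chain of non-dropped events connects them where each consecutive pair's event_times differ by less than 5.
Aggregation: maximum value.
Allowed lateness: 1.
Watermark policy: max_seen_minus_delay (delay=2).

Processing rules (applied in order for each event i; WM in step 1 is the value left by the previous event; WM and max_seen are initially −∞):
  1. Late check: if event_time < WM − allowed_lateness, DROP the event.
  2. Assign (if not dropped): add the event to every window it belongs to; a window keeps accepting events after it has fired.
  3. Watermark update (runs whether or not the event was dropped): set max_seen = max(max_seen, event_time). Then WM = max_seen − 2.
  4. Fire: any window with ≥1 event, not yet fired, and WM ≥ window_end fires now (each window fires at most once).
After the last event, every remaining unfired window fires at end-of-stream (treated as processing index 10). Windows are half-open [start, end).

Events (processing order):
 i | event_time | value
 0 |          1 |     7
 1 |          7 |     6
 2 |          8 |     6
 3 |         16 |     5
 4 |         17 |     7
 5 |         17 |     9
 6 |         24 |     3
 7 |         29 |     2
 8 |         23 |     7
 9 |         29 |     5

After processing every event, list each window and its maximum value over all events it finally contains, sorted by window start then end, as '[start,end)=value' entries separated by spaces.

i=0 t=1 v=7: → [1,6); WM=-1
i=1 t=7 v=6: → [7,12); WM=5
i=2 t=8 v=6: → [7,13); WM=6
i=3 t=16 v=5: → [16,21); WM=14
i=4 t=17 v=7: → [16,22); WM=15
i=5 t=17 v=9: → [16,22); WM=15
i=6 t=24 v=3: → [24,29); WM=22
i=7 t=29 v=2: → [29,34); WM=27
i=8 t=23 v=7: DROP (t<27-1); WM=27
i=9 t=29 v=5: → [29,34); WM=27

[1,6)=7 [7,13)=6 [16,22)=9 [24,29)=3 [29,34)=5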